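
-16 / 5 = -3.20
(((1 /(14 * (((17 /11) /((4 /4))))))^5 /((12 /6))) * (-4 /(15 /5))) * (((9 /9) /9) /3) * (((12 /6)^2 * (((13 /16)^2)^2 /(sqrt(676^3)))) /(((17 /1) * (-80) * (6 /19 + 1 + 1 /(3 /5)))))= 0.00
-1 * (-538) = 538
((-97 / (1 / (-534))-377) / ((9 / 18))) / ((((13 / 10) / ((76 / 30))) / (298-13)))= 742519240 / 13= 57116864.62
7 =7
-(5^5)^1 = -3125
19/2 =9.50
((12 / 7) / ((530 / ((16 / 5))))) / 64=3 / 18550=0.00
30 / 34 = 15 / 17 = 0.88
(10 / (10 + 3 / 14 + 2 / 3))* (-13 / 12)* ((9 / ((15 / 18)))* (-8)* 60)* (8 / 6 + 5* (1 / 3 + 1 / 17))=132088320 / 7769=17001.97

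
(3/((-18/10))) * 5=-25/3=-8.33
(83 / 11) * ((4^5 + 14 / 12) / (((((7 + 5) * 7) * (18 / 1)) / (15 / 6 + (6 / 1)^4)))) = 189407743 / 28512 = 6643.09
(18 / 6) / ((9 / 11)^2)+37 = 1120 / 27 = 41.48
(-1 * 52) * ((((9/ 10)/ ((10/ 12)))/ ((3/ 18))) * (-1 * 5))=8424/ 5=1684.80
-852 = -852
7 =7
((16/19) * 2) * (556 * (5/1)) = 88960/19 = 4682.11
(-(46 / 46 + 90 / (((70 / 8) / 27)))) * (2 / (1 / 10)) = -39020 / 7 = -5574.29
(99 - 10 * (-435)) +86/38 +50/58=2453121/551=4452.13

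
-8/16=-0.50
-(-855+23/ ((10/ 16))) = 4091/ 5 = 818.20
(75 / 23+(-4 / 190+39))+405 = 977219 / 2185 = 447.24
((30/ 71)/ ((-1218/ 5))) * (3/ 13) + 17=3185198/ 187369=17.00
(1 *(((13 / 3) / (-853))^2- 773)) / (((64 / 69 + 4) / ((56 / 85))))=-1629956157368 / 15770925075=-103.35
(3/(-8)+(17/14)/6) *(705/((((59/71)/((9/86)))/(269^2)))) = -315116597385/284144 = -1109003.17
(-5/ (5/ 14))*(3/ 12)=-3.50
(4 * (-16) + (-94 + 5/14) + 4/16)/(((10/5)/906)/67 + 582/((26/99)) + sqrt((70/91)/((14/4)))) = -380102399274591513/5351806591202629228 + 52775506768491 * sqrt(455)/74925292276836809192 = -0.07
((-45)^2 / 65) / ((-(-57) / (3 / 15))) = 27 / 247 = 0.11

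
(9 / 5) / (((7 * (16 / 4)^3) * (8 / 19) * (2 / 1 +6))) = 171 / 143360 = 0.00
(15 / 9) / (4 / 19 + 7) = 95 / 411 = 0.23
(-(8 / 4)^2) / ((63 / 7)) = -4 / 9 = -0.44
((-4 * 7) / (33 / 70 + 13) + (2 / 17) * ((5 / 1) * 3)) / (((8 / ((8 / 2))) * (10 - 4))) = -2515 / 96186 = -0.03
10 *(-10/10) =-10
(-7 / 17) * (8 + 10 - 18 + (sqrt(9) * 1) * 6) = -126 / 17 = -7.41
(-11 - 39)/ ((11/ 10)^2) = -41.32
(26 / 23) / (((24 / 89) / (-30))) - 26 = -6981 / 46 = -151.76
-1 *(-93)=93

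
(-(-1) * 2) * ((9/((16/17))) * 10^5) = 1912500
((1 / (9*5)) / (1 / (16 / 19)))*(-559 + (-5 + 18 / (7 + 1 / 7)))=-74864 / 7125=-10.51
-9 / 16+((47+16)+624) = 10983 / 16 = 686.44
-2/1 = -2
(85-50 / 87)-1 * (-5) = 7780 / 87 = 89.43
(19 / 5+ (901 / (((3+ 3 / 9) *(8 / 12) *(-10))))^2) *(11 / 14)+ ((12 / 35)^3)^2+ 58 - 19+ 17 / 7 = 314369725096877 / 235298000000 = 1336.05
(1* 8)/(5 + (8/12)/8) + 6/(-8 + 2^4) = 567/244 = 2.32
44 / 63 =0.70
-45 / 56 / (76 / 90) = -2025 / 2128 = -0.95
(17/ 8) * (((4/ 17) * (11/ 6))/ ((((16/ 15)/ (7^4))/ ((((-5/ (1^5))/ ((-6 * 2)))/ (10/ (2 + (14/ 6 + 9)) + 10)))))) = 660275/ 8256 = 79.98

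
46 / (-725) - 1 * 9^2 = -58771 / 725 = -81.06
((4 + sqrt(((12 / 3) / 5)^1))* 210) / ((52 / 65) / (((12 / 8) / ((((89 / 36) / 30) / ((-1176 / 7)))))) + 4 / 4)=28576800* sqrt(5) / 340111 + 285768000 / 340111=1028.10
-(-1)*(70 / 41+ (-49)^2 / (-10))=-97741 / 410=-238.39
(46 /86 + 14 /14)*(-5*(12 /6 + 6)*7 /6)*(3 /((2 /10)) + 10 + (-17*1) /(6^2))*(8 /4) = -1359820 /387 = -3513.75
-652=-652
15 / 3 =5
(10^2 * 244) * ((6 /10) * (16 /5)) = 46848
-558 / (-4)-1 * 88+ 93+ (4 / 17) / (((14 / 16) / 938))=13489 / 34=396.74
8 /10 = 4 /5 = 0.80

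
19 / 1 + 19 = 38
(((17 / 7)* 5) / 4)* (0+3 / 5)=51 / 28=1.82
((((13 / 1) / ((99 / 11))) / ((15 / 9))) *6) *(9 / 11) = 4.25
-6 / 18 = -1 / 3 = -0.33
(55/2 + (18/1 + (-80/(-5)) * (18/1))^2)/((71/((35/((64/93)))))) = 609749385/9088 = 67093.90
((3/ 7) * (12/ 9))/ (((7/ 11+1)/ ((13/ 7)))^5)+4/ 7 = 91555078319/ 55576446408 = 1.65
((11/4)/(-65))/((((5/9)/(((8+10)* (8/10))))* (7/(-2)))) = 3564/11375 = 0.31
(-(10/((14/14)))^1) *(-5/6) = 8.33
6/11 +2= 28/11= 2.55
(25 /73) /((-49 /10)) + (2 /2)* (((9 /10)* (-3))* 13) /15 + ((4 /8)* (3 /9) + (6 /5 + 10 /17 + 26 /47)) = 21049871 /214351725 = 0.10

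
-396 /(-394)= 198 /197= 1.01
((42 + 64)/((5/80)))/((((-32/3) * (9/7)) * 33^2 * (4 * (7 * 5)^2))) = -53/2286900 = -0.00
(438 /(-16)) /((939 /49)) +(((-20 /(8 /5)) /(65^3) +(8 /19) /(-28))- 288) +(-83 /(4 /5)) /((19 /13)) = -1318583048691 /3658356520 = -360.43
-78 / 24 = -13 / 4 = -3.25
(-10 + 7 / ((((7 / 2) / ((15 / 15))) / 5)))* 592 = 0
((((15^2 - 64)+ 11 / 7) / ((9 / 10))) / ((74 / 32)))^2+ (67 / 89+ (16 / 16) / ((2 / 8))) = 2952926645903 / 483586929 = 6106.30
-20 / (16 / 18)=-22.50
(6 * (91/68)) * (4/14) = 39/17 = 2.29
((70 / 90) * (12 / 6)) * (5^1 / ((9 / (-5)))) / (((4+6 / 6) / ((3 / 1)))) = -70 / 27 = -2.59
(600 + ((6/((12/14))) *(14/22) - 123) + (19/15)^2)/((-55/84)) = -33475988/45375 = -737.76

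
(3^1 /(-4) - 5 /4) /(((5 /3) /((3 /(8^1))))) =-9 /20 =-0.45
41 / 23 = 1.78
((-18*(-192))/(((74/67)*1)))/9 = 12864/37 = 347.68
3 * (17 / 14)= 51 / 14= 3.64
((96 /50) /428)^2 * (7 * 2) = 2016 /7155625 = 0.00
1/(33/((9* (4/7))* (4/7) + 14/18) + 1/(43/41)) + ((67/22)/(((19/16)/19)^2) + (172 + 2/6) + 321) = 2646631415/2078934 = 1273.07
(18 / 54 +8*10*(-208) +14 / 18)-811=-157049 / 9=-17449.89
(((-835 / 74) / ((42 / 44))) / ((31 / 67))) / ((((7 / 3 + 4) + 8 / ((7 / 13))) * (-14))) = 123079 / 1429162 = 0.09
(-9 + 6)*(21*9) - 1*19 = -586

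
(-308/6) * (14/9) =-2156/27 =-79.85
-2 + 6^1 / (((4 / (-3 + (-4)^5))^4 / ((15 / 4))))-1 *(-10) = 50060396858941 / 512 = 97774212615.12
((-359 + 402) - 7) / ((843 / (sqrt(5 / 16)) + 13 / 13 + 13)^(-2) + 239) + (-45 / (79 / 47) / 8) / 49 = 1888320 * sqrt(5) / 820405743241112569 + 2091735996800689211733 / 25406325056690774036792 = 0.08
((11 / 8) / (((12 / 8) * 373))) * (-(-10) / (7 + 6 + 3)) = 55 / 35808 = 0.00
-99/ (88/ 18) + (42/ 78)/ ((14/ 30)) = -993/ 52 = -19.10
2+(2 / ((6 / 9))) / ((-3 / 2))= 0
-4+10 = 6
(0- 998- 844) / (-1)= 1842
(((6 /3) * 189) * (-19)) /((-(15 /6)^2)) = 28728 /25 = 1149.12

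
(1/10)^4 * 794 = 397/5000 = 0.08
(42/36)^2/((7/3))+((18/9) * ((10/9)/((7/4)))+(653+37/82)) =6770605/10332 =655.30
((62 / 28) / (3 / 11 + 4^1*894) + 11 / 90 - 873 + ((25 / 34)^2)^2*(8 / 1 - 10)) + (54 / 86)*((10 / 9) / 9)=-873.38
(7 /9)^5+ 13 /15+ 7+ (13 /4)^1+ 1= 14645681 /1180980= 12.40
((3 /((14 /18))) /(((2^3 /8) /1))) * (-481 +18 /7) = -90423 /49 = -1845.37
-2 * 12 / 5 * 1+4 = -4 / 5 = -0.80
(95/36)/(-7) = -95/252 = -0.38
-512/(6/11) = -2816/3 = -938.67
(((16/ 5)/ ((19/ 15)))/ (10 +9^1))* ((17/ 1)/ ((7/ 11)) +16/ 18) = 27824/ 7581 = 3.67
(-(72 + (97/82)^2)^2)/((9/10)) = -1217893851845/203454792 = -5986.07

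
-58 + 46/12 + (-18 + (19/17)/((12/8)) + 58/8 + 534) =95845/204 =469.83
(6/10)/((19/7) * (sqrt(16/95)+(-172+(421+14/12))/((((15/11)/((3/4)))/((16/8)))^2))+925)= 18486213480/53813925080401 - 1209600 * sqrt(95)/53813925080401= 0.00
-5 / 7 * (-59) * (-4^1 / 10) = -118 / 7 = -16.86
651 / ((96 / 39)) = 8463 / 32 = 264.47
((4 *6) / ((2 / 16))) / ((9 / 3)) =64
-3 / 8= -0.38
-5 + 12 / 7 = -23 / 7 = -3.29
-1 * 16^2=-256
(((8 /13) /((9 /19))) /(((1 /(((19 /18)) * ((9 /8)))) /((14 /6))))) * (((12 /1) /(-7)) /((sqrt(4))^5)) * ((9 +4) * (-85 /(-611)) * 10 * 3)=-153425 /14664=-10.46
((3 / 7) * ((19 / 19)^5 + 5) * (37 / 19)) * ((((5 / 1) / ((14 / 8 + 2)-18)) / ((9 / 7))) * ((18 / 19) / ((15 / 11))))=-6512 / 6859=-0.95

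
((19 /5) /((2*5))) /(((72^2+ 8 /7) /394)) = 26201 /907400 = 0.03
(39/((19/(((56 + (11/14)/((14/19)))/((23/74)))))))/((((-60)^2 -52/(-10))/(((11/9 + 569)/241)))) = 34512603775/139535651787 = 0.25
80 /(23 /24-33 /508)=89.55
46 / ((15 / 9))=138 / 5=27.60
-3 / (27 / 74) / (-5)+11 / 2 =643 / 90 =7.14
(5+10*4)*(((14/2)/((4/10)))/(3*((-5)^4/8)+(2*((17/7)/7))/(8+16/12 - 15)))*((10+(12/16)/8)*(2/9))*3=145775/6444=22.62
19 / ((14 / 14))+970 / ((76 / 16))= 4241 / 19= 223.21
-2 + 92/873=-1654/873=-1.89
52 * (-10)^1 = -520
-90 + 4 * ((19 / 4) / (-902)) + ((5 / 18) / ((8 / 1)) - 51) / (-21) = -119462999 / 1363824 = -87.59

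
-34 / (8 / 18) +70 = -13 / 2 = -6.50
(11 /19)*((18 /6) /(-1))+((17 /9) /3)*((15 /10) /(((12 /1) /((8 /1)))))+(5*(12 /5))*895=5509052 /513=10738.89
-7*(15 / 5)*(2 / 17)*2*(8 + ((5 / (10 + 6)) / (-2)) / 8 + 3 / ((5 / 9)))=-66.12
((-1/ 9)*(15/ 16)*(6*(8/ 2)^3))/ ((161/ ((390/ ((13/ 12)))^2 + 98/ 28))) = -5184140/ 161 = -32199.63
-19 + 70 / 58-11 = -28.79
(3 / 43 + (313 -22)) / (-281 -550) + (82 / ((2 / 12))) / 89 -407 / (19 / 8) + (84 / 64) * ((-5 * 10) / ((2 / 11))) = -169874417043 / 322264016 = -527.13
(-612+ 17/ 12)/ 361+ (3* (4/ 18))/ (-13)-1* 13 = -276749/ 18772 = -14.74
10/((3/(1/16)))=5/24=0.21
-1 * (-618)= 618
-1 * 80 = -80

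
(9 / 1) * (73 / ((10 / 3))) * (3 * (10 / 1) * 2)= 11826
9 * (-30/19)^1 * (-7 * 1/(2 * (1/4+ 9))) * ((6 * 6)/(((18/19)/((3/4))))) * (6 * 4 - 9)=85050/37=2298.65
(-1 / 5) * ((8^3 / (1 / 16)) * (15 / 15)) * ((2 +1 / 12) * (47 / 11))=-481280 / 33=-14584.24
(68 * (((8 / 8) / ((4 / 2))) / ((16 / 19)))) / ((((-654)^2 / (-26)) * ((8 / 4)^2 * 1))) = -4199 / 6843456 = -0.00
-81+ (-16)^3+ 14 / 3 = -12517 / 3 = -4172.33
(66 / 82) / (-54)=-11 / 738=-0.01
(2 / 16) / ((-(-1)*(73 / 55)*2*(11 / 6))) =15 / 584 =0.03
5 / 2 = 2.50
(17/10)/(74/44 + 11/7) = 0.52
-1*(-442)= 442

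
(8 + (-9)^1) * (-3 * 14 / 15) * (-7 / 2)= -49 / 5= -9.80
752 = 752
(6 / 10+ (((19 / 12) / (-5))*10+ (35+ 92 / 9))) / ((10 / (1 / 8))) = 3839 / 7200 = 0.53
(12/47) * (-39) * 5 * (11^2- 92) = -67860/47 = -1443.83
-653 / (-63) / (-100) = -653 / 6300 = -0.10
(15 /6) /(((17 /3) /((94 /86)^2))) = 0.53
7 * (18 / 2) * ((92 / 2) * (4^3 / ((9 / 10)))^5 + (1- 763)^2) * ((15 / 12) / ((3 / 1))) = 43218408422416115 / 19683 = 2195722624722.66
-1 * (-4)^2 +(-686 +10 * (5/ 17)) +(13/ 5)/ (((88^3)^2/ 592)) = -1724680677285903/ 2467146711040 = -699.06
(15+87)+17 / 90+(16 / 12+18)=10937 / 90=121.52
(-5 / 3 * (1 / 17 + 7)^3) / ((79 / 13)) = -37440000 / 388127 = -96.46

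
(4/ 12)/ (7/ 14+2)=2/ 15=0.13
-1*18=-18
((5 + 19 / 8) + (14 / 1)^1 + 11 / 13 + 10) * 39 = 10053 / 8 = 1256.62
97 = 97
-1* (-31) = 31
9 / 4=2.25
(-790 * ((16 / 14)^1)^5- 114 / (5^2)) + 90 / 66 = -7133621353 / 4621925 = -1543.43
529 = 529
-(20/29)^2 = -400/841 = -0.48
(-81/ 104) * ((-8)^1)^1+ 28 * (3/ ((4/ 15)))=4176/ 13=321.23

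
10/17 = 0.59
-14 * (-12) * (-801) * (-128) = 17224704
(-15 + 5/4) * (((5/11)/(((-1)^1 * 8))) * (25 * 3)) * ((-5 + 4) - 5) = -351.56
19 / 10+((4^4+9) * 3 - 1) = 7959 / 10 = 795.90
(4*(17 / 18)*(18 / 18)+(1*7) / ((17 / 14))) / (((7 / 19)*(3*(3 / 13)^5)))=10299667820 / 780759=13191.87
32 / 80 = 2 / 5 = 0.40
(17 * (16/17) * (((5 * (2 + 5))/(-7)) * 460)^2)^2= 7163929600000000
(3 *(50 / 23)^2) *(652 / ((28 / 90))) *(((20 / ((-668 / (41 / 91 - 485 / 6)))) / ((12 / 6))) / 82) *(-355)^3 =-45008121239244140625 / 2307254131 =-19507223168.23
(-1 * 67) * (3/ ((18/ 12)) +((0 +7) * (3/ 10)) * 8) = -6298/ 5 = -1259.60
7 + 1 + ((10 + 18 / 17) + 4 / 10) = 1654 / 85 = 19.46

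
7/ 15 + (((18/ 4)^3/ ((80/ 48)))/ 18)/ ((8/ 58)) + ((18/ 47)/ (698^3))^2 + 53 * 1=289268102086174833482281/ 3831947149853424776640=75.49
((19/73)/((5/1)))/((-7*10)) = -19/25550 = -0.00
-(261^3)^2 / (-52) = 316113500535561 / 52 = 6079105779530.02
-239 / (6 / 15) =-1195 / 2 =-597.50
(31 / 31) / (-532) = -1 / 532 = -0.00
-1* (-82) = 82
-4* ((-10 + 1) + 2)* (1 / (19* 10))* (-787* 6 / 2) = -33054 / 95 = -347.94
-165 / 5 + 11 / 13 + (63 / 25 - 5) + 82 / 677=-34.51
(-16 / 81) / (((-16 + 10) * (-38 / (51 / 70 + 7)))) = -1082 / 161595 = -0.01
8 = 8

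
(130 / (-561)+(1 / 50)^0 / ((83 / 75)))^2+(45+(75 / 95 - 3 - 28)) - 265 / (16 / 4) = -8405104728659 / 164776585644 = -51.01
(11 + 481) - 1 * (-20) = 512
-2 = -2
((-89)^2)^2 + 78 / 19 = 1192102657 / 19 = 62742245.11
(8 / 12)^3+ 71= 1925 / 27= 71.30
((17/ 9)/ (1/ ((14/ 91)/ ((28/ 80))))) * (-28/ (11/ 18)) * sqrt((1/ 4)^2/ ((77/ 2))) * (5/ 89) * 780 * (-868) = 50592000 * sqrt(154)/ 10769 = 58299.77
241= 241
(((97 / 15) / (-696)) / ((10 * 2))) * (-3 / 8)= 97 / 556800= 0.00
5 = 5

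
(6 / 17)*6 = 36 / 17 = 2.12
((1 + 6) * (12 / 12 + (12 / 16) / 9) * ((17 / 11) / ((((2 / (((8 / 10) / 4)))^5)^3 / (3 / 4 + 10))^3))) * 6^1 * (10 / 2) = 122997329 / 281600000000000000000000000000000000000000000000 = 0.00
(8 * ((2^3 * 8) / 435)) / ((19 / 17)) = 8704 / 8265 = 1.05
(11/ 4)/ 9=11/ 36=0.31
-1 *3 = -3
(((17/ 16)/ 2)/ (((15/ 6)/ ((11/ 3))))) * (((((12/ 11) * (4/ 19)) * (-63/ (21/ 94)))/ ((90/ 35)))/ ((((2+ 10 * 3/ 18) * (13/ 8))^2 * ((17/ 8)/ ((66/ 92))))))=-758016/ 4061915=-0.19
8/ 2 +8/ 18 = 40/ 9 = 4.44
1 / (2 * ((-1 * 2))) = -1 / 4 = -0.25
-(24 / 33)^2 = -64 / 121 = -0.53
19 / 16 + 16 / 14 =261 / 112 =2.33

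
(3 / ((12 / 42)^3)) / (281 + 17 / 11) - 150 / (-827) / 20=454633 / 979168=0.46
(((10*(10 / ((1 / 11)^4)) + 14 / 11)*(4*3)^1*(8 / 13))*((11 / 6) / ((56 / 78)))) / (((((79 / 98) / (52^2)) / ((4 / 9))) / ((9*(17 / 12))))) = 41457913299712 / 79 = 524783712654.58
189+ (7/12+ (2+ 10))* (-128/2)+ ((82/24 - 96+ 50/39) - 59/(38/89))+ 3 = -832705/988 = -842.82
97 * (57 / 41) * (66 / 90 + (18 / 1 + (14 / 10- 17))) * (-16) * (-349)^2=-168808390736 / 205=-823455564.57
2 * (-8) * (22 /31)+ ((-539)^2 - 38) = 9004621 /31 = 290471.65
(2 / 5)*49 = 98 / 5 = 19.60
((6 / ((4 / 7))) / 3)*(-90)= -315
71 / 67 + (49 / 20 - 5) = -1997 / 1340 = -1.49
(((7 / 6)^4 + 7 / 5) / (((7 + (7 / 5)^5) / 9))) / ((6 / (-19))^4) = 237.81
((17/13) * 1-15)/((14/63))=-801/13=-61.62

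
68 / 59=1.15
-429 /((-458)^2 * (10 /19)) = -8151 /2097640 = -0.00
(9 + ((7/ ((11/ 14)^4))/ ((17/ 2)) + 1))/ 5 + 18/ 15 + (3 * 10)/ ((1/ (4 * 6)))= 900549376/ 1244485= 723.63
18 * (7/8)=63/4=15.75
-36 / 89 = -0.40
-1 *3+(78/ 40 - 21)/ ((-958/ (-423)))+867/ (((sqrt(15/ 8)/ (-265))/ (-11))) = -218643/ 19160+336974 *sqrt(30) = 1845671.20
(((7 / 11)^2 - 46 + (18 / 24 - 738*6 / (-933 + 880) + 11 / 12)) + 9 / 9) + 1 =800704 / 19239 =41.62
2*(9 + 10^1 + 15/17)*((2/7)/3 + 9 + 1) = 143312/357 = 401.43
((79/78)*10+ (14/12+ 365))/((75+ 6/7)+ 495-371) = 205457/109122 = 1.88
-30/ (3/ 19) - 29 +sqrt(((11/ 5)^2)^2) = -5354/ 25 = -214.16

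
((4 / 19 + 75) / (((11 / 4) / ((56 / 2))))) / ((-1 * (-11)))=160048 / 2299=69.62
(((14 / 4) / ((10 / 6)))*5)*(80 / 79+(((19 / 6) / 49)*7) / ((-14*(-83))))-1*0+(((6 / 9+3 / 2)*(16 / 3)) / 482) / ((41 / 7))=347474413597 / 32654017368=10.64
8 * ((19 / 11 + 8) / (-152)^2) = 107 / 31768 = 0.00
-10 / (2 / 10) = -50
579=579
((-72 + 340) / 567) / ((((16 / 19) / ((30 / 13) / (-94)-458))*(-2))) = 50893267 / 395928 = 128.54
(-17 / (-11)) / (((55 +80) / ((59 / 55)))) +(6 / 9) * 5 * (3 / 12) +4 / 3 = 355931 / 163350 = 2.18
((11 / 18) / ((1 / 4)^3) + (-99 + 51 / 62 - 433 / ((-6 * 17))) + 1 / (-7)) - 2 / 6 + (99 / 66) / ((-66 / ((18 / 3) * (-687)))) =28036823 / 730422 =38.38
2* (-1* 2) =-4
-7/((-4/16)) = 28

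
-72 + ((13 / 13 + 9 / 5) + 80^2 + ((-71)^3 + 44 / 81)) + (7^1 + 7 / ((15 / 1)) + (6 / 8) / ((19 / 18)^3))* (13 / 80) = -39065908492901 / 111115800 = -351578.34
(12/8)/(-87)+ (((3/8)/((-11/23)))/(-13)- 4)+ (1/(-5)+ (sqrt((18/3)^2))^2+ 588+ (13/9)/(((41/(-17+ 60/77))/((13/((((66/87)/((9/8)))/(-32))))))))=509221265173/523683160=972.38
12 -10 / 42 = 247 / 21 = 11.76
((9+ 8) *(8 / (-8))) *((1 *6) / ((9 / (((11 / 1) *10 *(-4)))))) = 14960 / 3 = 4986.67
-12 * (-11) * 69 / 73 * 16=145728 / 73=1996.27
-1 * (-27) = 27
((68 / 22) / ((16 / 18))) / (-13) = -153 / 572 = -0.27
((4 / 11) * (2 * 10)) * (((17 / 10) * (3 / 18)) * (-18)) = -408 / 11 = -37.09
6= 6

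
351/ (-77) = -4.56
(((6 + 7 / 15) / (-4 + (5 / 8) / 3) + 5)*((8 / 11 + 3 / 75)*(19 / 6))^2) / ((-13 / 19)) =-457748938961 / 16103587500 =-28.43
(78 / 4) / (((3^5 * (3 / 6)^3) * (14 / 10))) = 260 / 567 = 0.46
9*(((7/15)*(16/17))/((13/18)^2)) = 108864/14365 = 7.58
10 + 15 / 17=10.88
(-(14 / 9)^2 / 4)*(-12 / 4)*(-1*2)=-3.63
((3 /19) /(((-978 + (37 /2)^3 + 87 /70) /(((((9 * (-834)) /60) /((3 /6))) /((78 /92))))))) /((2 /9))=-14501592 /370342661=-0.04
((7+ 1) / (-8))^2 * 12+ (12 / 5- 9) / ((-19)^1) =1173 / 95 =12.35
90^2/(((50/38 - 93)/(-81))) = 7156.08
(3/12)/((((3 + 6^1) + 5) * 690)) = 0.00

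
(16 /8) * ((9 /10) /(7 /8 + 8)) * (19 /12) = 114 /355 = 0.32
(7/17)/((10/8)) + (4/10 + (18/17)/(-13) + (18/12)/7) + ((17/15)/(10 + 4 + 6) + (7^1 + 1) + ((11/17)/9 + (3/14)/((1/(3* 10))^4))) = 241676017907/1392300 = 173580.42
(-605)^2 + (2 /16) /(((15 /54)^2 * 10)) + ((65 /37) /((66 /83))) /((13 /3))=74486224217 /203500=366025.67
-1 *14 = -14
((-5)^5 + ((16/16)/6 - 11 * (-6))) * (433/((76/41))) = -714519.32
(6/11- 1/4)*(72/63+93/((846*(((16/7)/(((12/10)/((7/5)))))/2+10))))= 335205/984368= 0.34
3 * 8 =24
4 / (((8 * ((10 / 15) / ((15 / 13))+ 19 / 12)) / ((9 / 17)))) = 0.12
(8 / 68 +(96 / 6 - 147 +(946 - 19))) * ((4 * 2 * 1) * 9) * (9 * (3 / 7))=26310096 / 119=221093.24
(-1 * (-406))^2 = 164836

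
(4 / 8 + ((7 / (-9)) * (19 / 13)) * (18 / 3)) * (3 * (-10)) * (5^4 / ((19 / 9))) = 13865625 / 247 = 56136.13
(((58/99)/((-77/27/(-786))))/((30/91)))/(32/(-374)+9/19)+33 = 98214891/75845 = 1294.94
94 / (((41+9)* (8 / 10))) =47 / 20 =2.35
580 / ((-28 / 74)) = -10730 / 7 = -1532.86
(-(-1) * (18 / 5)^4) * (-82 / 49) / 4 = -2152008 / 30625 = -70.27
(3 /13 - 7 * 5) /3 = -452 /39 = -11.59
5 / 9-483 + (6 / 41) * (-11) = -178616 / 369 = -484.05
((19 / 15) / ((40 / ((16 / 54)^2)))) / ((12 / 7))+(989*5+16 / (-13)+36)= 10618489883 / 2132325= 4979.77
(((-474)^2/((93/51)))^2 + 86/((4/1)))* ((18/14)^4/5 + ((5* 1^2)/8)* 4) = 2134212821806588297/46147220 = 46247917465.16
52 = 52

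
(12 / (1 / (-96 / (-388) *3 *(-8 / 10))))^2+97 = 34760761 / 235225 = 147.78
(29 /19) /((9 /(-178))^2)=918836 /1539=597.03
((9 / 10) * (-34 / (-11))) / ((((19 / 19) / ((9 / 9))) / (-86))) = -13158 / 55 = -239.24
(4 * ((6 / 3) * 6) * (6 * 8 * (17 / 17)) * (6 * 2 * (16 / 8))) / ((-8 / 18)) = -124416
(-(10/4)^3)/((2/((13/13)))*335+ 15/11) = -275/11816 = -0.02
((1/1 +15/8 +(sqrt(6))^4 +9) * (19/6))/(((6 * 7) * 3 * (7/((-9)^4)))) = 1768311/1568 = 1127.75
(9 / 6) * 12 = 18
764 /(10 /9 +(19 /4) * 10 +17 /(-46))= 79074 /4993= 15.84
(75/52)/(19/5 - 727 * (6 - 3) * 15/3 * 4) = -375/11340212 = -0.00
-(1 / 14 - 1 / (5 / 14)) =191 / 70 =2.73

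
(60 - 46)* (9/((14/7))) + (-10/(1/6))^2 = 3663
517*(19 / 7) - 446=6701 / 7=957.29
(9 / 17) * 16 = 144 / 17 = 8.47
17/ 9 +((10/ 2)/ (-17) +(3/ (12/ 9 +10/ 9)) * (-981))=-4047143/ 3366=-1202.36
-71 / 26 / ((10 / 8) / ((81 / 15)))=-3834 / 325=-11.80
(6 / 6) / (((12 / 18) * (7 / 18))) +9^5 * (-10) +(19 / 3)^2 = -37198100 / 63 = -590446.03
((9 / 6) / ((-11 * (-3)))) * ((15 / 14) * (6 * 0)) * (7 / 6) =0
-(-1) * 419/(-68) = -419/68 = -6.16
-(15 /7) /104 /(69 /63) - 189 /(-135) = 16519 /11960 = 1.38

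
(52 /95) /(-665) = -52 /63175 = -0.00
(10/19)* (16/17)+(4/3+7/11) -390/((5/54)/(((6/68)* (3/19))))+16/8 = -577889/10659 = -54.22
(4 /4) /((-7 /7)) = -1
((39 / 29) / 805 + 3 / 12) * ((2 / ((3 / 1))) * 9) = 70503 / 46690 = 1.51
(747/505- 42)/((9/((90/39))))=-13642/1313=-10.39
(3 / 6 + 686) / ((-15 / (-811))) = 1113503 / 30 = 37116.77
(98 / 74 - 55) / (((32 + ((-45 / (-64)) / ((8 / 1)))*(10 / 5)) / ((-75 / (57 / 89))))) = 1131225600 / 5790611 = 195.36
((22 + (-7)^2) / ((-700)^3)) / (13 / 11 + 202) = -781 / 766605000000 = -0.00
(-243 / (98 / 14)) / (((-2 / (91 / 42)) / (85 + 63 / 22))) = 2035449 / 616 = 3304.30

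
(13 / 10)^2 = 169 / 100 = 1.69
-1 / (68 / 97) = -97 / 68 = -1.43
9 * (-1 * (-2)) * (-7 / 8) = -63 / 4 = -15.75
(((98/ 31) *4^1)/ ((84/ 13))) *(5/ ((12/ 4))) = 910/ 279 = 3.26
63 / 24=21 / 8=2.62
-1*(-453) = 453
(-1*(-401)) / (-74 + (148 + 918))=0.40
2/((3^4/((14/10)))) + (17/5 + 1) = 1796/405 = 4.43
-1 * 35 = -35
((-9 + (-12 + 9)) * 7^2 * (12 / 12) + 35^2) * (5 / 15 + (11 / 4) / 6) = 12103 / 24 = 504.29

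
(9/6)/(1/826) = 1239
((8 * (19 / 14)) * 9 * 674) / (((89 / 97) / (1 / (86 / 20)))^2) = 433769954400 / 102521503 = 4231.01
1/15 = 0.07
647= 647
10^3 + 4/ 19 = 19004/ 19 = 1000.21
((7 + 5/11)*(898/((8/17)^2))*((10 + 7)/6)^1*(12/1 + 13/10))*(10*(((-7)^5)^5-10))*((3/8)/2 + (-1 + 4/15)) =2113250103106612661404579925537447/253440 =8338265874000207786476404000.00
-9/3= -3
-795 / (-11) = 795 / 11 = 72.27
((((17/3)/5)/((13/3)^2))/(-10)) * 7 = -357/8450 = -0.04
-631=-631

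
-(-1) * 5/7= 5/7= 0.71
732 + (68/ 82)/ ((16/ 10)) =120133/ 164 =732.52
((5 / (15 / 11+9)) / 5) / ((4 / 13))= 143 / 456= 0.31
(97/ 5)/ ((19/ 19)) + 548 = 2837/ 5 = 567.40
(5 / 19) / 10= 1 / 38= 0.03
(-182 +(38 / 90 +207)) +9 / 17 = 19853 / 765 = 25.95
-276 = -276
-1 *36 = -36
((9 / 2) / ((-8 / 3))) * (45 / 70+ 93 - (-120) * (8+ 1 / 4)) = -409617 / 224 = -1828.65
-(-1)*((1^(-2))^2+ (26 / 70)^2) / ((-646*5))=-41 / 116375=-0.00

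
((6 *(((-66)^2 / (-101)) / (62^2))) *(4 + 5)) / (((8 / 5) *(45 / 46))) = -75141 / 194122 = -0.39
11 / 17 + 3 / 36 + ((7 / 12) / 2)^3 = 177479 / 235008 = 0.76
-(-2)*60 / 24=5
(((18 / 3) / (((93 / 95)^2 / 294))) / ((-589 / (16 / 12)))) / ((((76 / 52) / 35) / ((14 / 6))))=-62426000 / 268119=-232.83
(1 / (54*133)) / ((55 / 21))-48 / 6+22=263341 / 18810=14.00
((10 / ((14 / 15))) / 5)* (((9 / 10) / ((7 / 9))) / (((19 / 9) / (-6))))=-6561 / 931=-7.05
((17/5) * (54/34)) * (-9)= -243/5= -48.60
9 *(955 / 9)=955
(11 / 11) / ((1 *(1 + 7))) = 1 / 8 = 0.12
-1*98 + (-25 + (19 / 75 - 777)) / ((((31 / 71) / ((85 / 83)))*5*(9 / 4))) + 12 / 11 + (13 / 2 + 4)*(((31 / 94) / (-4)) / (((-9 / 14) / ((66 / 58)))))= -54689710197167 / 208315740600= -262.53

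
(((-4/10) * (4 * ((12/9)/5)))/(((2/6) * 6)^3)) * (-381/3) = 508/75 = 6.77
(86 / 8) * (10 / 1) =215 / 2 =107.50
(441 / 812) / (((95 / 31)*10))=1953 / 110200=0.02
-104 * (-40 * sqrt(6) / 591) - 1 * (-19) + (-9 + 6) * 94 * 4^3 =-18029 + 4160 * sqrt(6) / 591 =-18011.76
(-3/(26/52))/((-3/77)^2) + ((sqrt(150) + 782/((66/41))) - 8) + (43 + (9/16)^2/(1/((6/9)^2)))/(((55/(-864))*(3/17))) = -2414009/330 + 5*sqrt(6) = -7302.93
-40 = -40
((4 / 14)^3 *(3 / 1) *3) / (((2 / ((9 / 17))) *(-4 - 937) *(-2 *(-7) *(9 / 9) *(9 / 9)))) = -162 / 38408797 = -0.00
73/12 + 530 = 6433/12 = 536.08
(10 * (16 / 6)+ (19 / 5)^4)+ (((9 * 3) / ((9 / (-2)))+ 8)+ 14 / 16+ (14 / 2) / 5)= 239.46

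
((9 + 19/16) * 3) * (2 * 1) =489/8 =61.12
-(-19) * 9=171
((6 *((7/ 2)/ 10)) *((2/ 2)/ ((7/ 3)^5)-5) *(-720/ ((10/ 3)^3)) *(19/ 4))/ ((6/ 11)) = 531943038/ 300125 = 1772.40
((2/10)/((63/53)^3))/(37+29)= 148877/82515510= 0.00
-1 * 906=-906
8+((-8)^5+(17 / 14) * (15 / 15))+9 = -32749.79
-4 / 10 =-2 / 5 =-0.40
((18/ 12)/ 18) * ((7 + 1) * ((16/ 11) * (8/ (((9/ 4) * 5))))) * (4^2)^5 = 1073741824/ 1485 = 723058.47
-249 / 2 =-124.50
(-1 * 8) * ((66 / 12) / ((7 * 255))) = -44 / 1785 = -0.02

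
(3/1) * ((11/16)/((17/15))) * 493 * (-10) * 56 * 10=-5024250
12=12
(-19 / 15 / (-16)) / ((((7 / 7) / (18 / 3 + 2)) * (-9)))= -19 / 270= -0.07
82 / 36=41 / 18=2.28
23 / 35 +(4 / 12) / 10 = 29 / 42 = 0.69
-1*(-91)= 91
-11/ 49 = -0.22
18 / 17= 1.06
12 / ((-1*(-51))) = 4 / 17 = 0.24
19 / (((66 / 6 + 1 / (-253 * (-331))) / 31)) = 53.55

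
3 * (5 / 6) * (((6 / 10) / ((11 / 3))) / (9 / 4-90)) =-2 / 429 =-0.00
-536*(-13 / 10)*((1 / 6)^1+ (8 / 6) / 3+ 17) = 552214 / 45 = 12271.42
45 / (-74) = -45 / 74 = -0.61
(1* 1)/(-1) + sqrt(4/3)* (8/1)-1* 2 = -3 + 16* sqrt(3)/3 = 6.24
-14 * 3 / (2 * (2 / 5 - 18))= 105 / 88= 1.19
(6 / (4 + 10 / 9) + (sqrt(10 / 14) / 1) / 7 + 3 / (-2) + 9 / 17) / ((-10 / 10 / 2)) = -159 / 391 - 2* sqrt(35) / 49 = -0.65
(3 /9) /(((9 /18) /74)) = 148 /3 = 49.33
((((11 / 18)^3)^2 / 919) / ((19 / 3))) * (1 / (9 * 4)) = 1771561 / 7126649319168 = 0.00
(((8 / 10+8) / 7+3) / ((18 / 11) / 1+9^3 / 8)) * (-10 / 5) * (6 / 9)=-52448 / 857115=-0.06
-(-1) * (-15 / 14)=-15 / 14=-1.07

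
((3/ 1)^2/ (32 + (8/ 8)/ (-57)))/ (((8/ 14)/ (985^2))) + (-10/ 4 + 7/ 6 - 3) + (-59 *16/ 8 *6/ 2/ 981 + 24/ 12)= 1139287073573/ 2384484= 477791.87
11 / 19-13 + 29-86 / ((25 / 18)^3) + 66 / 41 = -169318383 / 12171875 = -13.91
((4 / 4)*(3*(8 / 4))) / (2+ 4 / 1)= 1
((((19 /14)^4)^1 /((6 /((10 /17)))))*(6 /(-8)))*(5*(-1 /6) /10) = 651605 /31347456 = 0.02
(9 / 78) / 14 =3 / 364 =0.01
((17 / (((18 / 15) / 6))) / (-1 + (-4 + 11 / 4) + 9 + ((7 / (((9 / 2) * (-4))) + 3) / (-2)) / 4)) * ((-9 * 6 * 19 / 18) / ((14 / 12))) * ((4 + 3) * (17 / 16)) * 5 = -889542 / 37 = -24041.68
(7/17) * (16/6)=56/51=1.10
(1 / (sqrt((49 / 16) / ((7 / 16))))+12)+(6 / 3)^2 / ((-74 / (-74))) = sqrt(7) / 7+16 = 16.38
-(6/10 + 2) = -13/5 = -2.60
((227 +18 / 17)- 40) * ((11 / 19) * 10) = 351670 / 323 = 1088.76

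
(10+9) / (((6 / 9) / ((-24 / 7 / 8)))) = -171 / 14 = -12.21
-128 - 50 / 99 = -12722 / 99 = -128.51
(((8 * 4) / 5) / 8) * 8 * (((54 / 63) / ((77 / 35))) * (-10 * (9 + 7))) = -30720 / 77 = -398.96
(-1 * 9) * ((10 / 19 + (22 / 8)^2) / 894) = -7377 / 90592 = -0.08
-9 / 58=-0.16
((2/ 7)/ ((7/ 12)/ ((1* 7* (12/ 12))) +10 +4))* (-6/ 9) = -16/ 1183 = -0.01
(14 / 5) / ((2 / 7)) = 49 / 5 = 9.80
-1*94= -94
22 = 22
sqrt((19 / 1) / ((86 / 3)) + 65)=8.10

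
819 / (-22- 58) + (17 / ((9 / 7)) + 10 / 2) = 5749 / 720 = 7.98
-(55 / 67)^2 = -0.67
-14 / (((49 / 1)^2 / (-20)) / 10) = 1.17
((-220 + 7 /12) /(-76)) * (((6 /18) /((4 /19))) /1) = 2633 /576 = 4.57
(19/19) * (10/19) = 10/19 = 0.53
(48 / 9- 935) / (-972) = 2789 / 2916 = 0.96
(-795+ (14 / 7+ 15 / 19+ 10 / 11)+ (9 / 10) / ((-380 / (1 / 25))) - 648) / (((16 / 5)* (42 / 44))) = -214867157 / 456000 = -471.20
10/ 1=10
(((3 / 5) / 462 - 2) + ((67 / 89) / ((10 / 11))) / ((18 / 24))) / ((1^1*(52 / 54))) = -1655253 / 1781780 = -0.93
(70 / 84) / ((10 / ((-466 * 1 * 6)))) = -233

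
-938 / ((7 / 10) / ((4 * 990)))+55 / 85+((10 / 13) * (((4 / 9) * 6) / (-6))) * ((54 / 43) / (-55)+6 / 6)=-4992244906345 / 940797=-5306399.69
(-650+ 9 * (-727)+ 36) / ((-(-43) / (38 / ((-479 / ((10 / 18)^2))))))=6799150 / 1668357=4.08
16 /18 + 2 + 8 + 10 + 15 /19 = 3707 /171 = 21.68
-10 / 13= -0.77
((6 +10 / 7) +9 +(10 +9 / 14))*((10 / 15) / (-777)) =-379 / 16317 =-0.02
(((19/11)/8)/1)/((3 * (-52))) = -19/13728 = -0.00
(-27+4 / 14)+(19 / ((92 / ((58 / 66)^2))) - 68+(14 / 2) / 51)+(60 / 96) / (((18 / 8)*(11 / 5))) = -374725231 / 3974124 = -94.29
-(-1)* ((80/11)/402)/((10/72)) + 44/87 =40780/64119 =0.64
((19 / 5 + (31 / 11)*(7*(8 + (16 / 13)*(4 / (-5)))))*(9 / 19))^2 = 2319289281 / 511225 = 4536.73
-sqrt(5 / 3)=-sqrt(15) / 3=-1.29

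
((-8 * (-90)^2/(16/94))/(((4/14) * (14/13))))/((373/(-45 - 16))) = 75473775/373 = 202342.56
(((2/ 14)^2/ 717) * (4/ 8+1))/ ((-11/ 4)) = -2/ 128821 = -0.00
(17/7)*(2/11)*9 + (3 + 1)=614/77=7.97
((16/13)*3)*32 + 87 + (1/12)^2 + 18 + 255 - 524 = -85811/1872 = -45.84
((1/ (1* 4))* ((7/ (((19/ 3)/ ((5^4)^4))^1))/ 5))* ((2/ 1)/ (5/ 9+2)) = 5767822265625/ 874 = 6599338976.69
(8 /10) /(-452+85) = -4 /1835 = -0.00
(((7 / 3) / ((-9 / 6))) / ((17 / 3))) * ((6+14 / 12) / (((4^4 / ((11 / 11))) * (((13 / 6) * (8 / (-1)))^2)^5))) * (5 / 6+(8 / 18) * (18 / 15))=-26989767 / 6291038210902961684480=-0.00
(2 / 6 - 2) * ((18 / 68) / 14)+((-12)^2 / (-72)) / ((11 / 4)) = -3973 / 5236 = -0.76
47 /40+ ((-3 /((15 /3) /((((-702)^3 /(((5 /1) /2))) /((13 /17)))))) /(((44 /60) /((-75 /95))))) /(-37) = 977171558971 /309320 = 3159095.95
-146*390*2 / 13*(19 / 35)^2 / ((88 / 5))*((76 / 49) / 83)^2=-456644784 / 8915323571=-0.05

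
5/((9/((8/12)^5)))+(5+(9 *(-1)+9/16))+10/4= -30245/34992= -0.86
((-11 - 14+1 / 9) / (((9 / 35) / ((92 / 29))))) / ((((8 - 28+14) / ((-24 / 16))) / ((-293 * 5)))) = 264168800 / 2349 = 112460.11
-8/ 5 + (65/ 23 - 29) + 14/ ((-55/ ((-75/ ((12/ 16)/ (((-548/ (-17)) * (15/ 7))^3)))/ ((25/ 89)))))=9095422515194242/ 304532305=29866856.05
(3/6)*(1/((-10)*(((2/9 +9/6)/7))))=-63/310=-0.20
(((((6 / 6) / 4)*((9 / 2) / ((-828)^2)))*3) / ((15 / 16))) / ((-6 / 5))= -1 / 228528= -0.00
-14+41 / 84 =-1135 / 84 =-13.51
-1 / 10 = -0.10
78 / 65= 6 / 5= 1.20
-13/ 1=-13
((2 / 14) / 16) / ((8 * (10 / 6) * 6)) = 1 / 8960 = 0.00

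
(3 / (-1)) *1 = -3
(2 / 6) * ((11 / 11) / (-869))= -1 / 2607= -0.00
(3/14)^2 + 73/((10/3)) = 21507/980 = 21.95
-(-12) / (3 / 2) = 8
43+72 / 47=2093 / 47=44.53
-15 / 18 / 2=-5 / 12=-0.42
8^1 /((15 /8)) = 64 /15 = 4.27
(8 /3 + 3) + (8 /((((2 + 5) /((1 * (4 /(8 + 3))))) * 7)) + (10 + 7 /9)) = 80060 /4851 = 16.50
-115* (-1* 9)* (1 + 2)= 3105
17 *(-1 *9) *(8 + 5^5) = -479349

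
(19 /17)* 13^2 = 3211 /17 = 188.88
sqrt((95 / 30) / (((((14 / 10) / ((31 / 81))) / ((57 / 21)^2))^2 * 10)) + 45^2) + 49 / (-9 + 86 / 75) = -3675 / 589 + sqrt(56306844955185) / 166698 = 38.77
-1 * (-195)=195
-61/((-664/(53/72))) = 3233/47808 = 0.07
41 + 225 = 266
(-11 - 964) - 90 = -1065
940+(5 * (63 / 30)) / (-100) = 187979 / 200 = 939.90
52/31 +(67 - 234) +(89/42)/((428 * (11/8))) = -126671866/766227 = -165.32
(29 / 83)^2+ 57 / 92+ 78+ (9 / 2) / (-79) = 3939683165 / 50069252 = 78.68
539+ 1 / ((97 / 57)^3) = 492115940 / 912673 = 539.20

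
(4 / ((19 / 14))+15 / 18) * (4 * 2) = 1724 / 57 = 30.25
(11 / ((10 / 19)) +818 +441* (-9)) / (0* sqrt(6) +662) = -31301 / 6620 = -4.73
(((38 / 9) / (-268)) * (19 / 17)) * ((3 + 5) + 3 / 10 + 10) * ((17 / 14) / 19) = -1159 / 56280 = -0.02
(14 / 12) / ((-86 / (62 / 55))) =-217 / 14190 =-0.02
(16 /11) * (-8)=-128 /11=-11.64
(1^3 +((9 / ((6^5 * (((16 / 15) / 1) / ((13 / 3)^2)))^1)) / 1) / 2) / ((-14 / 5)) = -0.36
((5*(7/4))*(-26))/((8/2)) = -455/8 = -56.88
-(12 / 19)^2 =-0.40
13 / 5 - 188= -185.40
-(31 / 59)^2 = -961 / 3481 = -0.28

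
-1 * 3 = -3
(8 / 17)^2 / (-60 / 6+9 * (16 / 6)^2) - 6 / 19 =-0.31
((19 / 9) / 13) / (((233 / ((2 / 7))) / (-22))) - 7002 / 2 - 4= -668849471 / 190827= -3505.00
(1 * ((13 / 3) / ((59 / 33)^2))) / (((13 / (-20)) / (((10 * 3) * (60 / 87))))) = -4356000 / 100949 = -43.15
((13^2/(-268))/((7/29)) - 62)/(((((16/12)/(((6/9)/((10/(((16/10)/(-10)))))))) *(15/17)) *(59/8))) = 4121242/51883125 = 0.08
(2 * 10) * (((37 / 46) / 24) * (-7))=-1295 / 276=-4.69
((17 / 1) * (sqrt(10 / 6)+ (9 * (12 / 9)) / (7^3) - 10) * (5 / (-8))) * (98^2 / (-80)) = -203371 / 16+ 40817 * sqrt(15) / 96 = -11063.98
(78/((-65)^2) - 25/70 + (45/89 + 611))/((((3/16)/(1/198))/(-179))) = -177204308516/60135075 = -2946.77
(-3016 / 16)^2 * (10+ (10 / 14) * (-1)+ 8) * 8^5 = 140882812928 / 7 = 20126116132.57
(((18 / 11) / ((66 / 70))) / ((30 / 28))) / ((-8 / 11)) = -49 / 22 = -2.23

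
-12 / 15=-4 / 5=-0.80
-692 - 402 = -1094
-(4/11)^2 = -16/121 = -0.13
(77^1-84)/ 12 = -7/ 12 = -0.58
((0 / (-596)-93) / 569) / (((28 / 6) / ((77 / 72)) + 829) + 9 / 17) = -17391 / 88728722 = -0.00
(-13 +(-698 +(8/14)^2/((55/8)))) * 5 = -1916017/539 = -3554.76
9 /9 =1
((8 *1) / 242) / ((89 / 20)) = 80 / 10769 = 0.01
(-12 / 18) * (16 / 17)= -32 / 51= -0.63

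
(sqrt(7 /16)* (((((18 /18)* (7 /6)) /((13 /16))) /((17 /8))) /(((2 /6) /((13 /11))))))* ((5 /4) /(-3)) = -140* sqrt(7) /561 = -0.66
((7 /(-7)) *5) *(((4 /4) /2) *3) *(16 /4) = -30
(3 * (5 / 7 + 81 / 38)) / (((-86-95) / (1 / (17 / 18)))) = -20439 / 409241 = -0.05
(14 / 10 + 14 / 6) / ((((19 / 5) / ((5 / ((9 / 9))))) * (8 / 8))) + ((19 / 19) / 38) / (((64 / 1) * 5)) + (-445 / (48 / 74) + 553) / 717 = 123635191 / 26156160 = 4.73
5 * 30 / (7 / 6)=900 / 7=128.57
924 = 924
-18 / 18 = -1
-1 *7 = -7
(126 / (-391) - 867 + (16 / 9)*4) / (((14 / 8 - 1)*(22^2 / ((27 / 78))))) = -3027083 / 3690258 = -0.82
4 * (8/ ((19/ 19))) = 32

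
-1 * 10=-10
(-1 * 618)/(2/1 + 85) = -206/29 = -7.10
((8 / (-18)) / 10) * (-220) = 88 / 9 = 9.78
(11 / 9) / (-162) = -11 / 1458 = -0.01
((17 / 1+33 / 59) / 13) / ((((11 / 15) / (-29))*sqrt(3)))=-150220*sqrt(3) / 8437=-30.84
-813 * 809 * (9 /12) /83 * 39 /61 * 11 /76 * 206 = -87187623237 /769576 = -113293.06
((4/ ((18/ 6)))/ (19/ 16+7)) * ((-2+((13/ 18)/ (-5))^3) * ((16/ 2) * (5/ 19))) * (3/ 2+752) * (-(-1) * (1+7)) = -563332321024/ 136086075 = -4139.53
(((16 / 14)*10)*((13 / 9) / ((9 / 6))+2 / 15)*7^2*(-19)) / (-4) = 78736 / 27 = 2916.15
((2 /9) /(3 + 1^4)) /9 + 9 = 1459 /162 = 9.01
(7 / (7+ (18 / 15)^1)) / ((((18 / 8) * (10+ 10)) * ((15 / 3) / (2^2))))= 0.02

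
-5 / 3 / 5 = -1 / 3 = -0.33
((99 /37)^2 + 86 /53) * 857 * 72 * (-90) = -3538528798320 /72557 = -48768951.28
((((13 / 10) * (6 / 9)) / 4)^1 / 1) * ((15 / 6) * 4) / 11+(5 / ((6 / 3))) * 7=584 / 33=17.70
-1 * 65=-65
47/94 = 1/2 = 0.50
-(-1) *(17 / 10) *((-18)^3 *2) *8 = -793152 / 5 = -158630.40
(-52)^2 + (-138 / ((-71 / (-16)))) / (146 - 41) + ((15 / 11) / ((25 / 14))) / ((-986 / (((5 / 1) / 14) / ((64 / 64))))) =72871056129 / 26952310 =2703.70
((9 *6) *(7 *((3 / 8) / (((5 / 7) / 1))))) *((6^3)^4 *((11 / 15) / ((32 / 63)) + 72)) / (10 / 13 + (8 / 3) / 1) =15466625556769296 / 1675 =9233806302548.83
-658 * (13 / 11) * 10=-85540 / 11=-7776.36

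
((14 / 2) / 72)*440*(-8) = -3080 / 9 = -342.22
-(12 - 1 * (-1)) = -13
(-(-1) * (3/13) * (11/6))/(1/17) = 187/26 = 7.19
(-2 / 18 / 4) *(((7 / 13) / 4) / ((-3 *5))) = 7 / 28080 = 0.00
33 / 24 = 1.38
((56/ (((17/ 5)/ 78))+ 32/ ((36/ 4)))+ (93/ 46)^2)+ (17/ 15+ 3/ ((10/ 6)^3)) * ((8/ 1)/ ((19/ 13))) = 1001186122727/ 768901500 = 1302.10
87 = 87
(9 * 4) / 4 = 9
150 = 150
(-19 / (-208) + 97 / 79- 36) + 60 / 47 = -25798205 / 772304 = -33.40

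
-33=-33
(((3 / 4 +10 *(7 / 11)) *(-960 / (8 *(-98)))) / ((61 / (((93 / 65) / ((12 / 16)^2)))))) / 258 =0.00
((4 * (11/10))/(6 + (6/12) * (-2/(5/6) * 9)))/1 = -11/12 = -0.92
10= 10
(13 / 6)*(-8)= -52 / 3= -17.33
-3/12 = -1/4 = -0.25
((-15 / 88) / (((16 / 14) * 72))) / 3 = -35 / 50688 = -0.00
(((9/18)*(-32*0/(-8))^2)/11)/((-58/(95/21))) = 0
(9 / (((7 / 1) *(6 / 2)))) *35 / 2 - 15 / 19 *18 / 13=3165 / 494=6.41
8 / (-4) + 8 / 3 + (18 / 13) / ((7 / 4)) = 398 / 273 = 1.46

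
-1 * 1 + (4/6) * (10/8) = -1/6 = -0.17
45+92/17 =857/17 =50.41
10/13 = 0.77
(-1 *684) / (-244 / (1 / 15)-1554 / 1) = 114 / 869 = 0.13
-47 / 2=-23.50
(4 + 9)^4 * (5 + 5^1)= 285610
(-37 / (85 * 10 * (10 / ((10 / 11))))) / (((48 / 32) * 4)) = -37 / 56100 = -0.00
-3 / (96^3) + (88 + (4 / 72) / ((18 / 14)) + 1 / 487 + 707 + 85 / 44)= 11331892110251 / 14218592256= 796.98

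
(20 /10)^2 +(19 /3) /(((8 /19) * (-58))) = 5207 /1392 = 3.74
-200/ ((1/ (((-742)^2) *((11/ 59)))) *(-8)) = 151405100/ 59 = 2566188.14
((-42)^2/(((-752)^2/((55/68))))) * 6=72765/4806784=0.02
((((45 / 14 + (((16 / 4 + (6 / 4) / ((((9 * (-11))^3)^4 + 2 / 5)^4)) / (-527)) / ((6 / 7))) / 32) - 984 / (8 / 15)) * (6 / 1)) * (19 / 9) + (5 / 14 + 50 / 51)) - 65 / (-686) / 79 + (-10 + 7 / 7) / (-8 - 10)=-4404541884225407553095430523469555600759346939023864453969206648590865510866201364603613134107294088893266393 / 188813684849512290759905530219744390964244968507719015254360320394469300385143135503275692394548740105792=-23327.45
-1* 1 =-1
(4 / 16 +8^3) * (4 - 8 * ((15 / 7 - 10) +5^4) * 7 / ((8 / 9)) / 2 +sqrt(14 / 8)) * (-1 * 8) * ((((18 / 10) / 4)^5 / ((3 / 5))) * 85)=3331417565601 / 16000 - 685617939 * sqrt(7) / 128000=208199426.17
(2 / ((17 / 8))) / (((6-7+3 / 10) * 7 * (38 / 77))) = -880 / 2261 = -0.39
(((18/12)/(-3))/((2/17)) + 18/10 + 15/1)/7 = 251/140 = 1.79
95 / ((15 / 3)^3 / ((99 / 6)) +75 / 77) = 11.11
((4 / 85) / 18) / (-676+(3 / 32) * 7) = -0.00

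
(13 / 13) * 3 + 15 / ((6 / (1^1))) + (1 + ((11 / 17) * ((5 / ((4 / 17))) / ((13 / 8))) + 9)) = 623 / 26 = 23.96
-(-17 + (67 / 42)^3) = 958733 / 74088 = 12.94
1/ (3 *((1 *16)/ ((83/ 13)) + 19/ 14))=1162/ 13467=0.09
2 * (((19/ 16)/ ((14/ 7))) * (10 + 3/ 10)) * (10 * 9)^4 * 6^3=173338339500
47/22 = 2.14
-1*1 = -1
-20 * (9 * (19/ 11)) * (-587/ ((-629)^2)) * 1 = 2007540/ 4352051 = 0.46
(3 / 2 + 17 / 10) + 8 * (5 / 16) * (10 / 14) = 349 / 70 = 4.99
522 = 522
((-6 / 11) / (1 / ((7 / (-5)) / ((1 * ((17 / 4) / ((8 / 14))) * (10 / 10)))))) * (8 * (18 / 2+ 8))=768 / 55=13.96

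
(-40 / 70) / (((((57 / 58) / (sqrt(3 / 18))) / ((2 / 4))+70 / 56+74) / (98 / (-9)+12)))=-5786080 / 682951833+352640 * sqrt(6) / 1593554277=-0.01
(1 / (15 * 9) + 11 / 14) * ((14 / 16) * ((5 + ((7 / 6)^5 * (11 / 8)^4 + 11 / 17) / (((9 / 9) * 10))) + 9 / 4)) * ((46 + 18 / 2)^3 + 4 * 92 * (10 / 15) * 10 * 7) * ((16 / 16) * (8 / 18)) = 1445777172222004201 / 3157785575424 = 457845.26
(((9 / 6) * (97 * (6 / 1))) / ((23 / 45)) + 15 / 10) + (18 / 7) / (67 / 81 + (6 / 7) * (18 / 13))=1168267839 / 682870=1710.82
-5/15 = -1/3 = -0.33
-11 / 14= -0.79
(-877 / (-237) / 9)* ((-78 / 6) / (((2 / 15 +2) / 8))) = -57005 / 2844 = -20.04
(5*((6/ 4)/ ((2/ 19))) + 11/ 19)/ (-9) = -5459/ 684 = -7.98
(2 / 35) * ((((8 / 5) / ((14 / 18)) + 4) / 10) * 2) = 424 / 6125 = 0.07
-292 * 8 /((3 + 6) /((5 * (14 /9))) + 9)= -163520 /711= -229.99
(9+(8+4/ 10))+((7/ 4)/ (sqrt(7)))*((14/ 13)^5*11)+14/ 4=1479016*sqrt(7)/ 371293+209/ 10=31.44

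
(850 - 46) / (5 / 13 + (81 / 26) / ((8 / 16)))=121.53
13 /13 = 1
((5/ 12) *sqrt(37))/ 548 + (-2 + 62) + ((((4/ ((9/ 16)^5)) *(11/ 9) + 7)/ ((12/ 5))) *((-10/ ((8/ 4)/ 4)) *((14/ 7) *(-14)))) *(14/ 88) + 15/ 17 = 5 *sqrt(37)/ 6576 + 1056432367930/ 298138401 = 3543.43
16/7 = 2.29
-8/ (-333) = 8/ 333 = 0.02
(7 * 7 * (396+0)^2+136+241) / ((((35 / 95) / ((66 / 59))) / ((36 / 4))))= 86725698246 / 413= 209989584.13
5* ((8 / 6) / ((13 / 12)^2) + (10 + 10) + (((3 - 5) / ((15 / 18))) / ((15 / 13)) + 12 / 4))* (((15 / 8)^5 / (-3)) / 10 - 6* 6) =-224573308227 / 55377920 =-4055.29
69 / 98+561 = 55047 / 98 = 561.70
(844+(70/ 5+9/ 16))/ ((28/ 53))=728061/ 448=1625.14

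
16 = 16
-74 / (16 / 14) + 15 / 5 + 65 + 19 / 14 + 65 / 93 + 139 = 144.31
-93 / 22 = -4.23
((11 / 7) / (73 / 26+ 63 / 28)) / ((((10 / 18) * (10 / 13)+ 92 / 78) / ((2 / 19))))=33462 / 1644013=0.02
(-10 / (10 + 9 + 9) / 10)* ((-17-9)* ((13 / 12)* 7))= 169 / 24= 7.04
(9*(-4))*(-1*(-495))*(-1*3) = 53460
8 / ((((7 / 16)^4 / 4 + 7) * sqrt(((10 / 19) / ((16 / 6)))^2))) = 159383552 / 27561135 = 5.78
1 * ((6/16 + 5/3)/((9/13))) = 637/216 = 2.95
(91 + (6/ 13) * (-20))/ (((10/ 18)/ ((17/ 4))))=162639/ 260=625.53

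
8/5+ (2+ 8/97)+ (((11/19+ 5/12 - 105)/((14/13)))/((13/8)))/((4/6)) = -11025729/129010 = -85.46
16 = 16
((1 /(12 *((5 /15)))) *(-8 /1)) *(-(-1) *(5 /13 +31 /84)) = -823 /546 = -1.51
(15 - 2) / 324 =0.04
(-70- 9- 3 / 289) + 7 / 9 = -203483 / 2601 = -78.23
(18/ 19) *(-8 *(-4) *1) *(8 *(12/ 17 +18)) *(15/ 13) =21980160/ 4199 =5234.62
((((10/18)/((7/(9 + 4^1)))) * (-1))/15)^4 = 28561/1275989841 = 0.00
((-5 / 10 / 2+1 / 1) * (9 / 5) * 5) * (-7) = -189 / 4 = -47.25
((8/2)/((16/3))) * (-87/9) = -29/4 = -7.25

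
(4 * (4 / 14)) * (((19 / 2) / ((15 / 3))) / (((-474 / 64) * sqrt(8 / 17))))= -608 * sqrt(34) / 8295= -0.43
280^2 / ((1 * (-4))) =-19600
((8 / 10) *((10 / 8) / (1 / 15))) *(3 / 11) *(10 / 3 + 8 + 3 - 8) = 285 / 11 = 25.91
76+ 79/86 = 76.92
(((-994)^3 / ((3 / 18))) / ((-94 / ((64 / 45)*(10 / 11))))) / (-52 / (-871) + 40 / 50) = 1316024430560 / 13959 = 94277844.44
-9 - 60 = -69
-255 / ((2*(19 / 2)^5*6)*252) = -170 / 155994237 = -0.00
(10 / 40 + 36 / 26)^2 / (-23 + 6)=-425 / 2704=-0.16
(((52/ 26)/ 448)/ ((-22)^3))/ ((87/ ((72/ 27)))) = -1/ 77815584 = -0.00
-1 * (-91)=91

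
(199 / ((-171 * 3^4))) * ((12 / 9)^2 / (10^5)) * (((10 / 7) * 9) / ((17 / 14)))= -398 / 147166875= -0.00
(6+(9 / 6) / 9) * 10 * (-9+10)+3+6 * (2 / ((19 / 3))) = 3794 / 57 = 66.56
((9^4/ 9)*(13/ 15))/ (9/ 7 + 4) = 22113/ 185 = 119.53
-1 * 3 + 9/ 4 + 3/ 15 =-11/ 20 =-0.55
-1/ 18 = -0.06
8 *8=64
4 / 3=1.33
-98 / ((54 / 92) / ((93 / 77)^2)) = -88412 / 363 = -243.56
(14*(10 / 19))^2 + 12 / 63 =413044 / 7581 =54.48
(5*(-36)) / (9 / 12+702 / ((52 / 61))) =-240 / 1099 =-0.22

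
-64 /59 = -1.08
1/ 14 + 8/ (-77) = -5/ 154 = -0.03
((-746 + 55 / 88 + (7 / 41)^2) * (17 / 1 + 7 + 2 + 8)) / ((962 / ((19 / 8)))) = -87501669 / 1398592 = -62.56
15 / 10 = 3 / 2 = 1.50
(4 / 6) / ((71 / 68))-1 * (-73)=15685 / 213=73.64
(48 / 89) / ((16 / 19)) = 57 / 89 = 0.64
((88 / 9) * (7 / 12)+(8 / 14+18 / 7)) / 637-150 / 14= -1288253 / 120393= -10.70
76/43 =1.77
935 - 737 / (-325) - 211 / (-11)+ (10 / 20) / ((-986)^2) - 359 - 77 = 3617749369519 / 6951201400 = 520.45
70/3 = 23.33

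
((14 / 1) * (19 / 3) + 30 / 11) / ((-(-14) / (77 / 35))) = 1508 / 105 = 14.36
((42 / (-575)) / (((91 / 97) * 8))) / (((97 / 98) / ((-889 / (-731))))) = -130683 / 10928450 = -0.01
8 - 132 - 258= -382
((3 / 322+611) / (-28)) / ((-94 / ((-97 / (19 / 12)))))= -3013305 / 211876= -14.22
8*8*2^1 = 128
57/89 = 0.64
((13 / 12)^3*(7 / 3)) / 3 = 15379 / 15552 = 0.99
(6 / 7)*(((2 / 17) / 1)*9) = 108 / 119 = 0.91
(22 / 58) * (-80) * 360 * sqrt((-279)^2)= -88387200 / 29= -3047834.48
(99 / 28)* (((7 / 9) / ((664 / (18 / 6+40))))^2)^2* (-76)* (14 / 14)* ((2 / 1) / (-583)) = 22280326117 / 3755309360080896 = 0.00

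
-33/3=-11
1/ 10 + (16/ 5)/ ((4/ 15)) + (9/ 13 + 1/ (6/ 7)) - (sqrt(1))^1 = 2527/ 195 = 12.96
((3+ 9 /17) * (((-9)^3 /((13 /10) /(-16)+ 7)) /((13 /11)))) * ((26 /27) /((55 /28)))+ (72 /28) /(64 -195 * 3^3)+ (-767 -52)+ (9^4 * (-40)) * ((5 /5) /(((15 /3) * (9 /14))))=-2096570613279 /25375679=-82621.26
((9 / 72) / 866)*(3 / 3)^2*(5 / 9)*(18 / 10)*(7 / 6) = 7 / 41568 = 0.00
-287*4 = -1148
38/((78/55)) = 26.79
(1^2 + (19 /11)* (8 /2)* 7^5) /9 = 141927 /11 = 12902.45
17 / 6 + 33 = 215 / 6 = 35.83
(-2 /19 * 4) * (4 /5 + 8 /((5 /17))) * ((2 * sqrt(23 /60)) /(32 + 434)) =-112 * sqrt(345) /66405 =-0.03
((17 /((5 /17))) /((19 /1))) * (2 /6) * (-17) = -17.24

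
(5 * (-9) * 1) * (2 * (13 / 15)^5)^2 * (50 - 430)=41908981522096 / 2562890625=16352.23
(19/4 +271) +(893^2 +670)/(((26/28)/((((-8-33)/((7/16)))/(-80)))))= 261854727/260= 1007133.57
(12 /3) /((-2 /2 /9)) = -36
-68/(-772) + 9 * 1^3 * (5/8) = 8821/1544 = 5.71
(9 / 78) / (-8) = -3 / 208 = -0.01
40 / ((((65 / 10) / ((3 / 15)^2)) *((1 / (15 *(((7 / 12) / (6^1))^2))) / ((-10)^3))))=-12250 / 351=-34.90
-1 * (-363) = 363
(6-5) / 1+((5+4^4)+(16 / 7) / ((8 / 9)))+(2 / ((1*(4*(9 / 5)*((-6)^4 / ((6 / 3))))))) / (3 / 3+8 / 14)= 237619253 / 898128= 264.57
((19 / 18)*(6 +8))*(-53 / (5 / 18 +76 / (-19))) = 14098 / 67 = 210.42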